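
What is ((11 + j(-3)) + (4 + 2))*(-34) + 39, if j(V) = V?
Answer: -437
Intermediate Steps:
((11 + j(-3)) + (4 + 2))*(-34) + 39 = ((11 - 3) + (4 + 2))*(-34) + 39 = (8 + 6)*(-34) + 39 = 14*(-34) + 39 = -476 + 39 = -437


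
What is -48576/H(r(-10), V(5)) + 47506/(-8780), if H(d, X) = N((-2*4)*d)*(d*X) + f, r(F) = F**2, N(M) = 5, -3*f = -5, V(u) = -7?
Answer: 78091637/9214610 ≈ 8.4748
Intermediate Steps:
f = 5/3 (f = -1/3*(-5) = 5/3 ≈ 1.6667)
H(d, X) = 5/3 + 5*X*d (H(d, X) = 5*(d*X) + 5/3 = 5*(X*d) + 5/3 = 5*X*d + 5/3 = 5/3 + 5*X*d)
-48576/H(r(-10), V(5)) + 47506/(-8780) = -48576/(5/3 + 5*(-7)*(-10)**2) + 47506/(-8780) = -48576/(5/3 + 5*(-7)*100) + 47506*(-1/8780) = -48576/(5/3 - 3500) - 23753/4390 = -48576/(-10495/3) - 23753/4390 = -48576*(-3/10495) - 23753/4390 = 145728/10495 - 23753/4390 = 78091637/9214610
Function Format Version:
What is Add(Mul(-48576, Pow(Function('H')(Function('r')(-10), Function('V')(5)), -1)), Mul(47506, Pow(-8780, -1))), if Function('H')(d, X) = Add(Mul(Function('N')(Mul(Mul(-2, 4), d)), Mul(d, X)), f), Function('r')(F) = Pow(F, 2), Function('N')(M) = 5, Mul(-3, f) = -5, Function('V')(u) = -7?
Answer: Rational(78091637, 9214610) ≈ 8.4748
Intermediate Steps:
f = Rational(5, 3) (f = Mul(Rational(-1, 3), -5) = Rational(5, 3) ≈ 1.6667)
Function('H')(d, X) = Add(Rational(5, 3), Mul(5, X, d)) (Function('H')(d, X) = Add(Mul(5, Mul(d, X)), Rational(5, 3)) = Add(Mul(5, Mul(X, d)), Rational(5, 3)) = Add(Mul(5, X, d), Rational(5, 3)) = Add(Rational(5, 3), Mul(5, X, d)))
Add(Mul(-48576, Pow(Function('H')(Function('r')(-10), Function('V')(5)), -1)), Mul(47506, Pow(-8780, -1))) = Add(Mul(-48576, Pow(Add(Rational(5, 3), Mul(5, -7, Pow(-10, 2))), -1)), Mul(47506, Pow(-8780, -1))) = Add(Mul(-48576, Pow(Add(Rational(5, 3), Mul(5, -7, 100)), -1)), Mul(47506, Rational(-1, 8780))) = Add(Mul(-48576, Pow(Add(Rational(5, 3), -3500), -1)), Rational(-23753, 4390)) = Add(Mul(-48576, Pow(Rational(-10495, 3), -1)), Rational(-23753, 4390)) = Add(Mul(-48576, Rational(-3, 10495)), Rational(-23753, 4390)) = Add(Rational(145728, 10495), Rational(-23753, 4390)) = Rational(78091637, 9214610)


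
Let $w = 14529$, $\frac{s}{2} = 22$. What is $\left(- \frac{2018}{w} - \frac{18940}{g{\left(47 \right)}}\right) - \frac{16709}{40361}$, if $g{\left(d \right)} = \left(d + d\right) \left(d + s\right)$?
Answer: $- \frac{6939916448273}{2508054052413} \approx -2.7671$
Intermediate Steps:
$s = 44$ ($s = 2 \cdot 22 = 44$)
$g{\left(d \right)} = 2 d \left(44 + d\right)$ ($g{\left(d \right)} = \left(d + d\right) \left(d + 44\right) = 2 d \left(44 + d\right)$)
$\left(- \frac{2018}{w} - \frac{18940}{g{\left(47 \right)}}\right) - \frac{16709}{40361} = \left(- \frac{2018}{14529} - \frac{18940}{2 \cdot 47 \left(44 + 47\right)}\right) - \frac{16709}{40361} = \left(\left(-2018\right) \frac{1}{14529} - \frac{18940}{2 \cdot 47 \cdot 91}\right) - \frac{16709}{40361} = \left(- \frac{2018}{14529} - \frac{18940}{8554}\right) - \frac{16709}{40361} = \left(- \frac{2018}{14529} - \frac{9470}{4277}\right) - \frac{16709}{40361} = - \frac{146220616}{62140533} - \frac{16709}{40361} = - \frac{6939916448273}{2508054052413}$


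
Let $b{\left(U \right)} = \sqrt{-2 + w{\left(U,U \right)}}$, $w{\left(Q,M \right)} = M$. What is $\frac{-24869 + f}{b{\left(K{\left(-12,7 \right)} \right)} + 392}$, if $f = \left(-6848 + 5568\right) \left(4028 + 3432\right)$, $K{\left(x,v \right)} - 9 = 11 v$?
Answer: $- \frac{134031366}{5485} + \frac{1367667 \sqrt{21}}{10970} \approx -23865.0$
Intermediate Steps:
$K{\left(x,v \right)} = 9 + 11 v$
$f = -9548800$ ($f = \left(-1280\right) 7460 = -9548800$)
$b{\left(U \right)} = \sqrt{-2 + U}$
$\frac{-24869 + f}{b{\left(K{\left(-12,7 \right)} \right)} + 392} = \frac{-24869 - 9548800}{\sqrt{-2 + \left(9 + 11 \cdot 7\right)} + 392} = - \frac{9573669}{\sqrt{-2 + \left(9 + 77\right)} + 392} = - \frac{9573669}{\sqrt{-2 + 86} + 392} = - \frac{9573669}{\sqrt{84} + 392} = - \frac{9573669}{2 \sqrt{21} + 392} = - \frac{9573669}{392 + 2 \sqrt{21}}$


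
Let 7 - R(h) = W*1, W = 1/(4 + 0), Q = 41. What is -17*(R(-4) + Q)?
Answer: -3247/4 ≈ -811.75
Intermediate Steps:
W = ¼ (W = 1/4 = ¼ ≈ 0.25000)
R(h) = 27/4 (R(h) = 7 - 1/4 = 7 - 1*¼ = 7 - ¼ = 27/4)
-17*(R(-4) + Q) = -17*(27/4 + 41) = -17*191/4 = -3247/4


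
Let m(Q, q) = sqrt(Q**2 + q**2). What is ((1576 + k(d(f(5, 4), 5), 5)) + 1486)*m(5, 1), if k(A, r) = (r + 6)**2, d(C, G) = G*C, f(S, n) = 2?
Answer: 3183*sqrt(26) ≈ 16230.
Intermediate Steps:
d(C, G) = C*G
k(A, r) = (6 + r)**2
((1576 + k(d(f(5, 4), 5), 5)) + 1486)*m(5, 1) = ((1576 + (6 + 5)**2) + 1486)*sqrt(5**2 + 1**2) = ((1576 + 11**2) + 1486)*sqrt(25 + 1) = ((1576 + 121) + 1486)*sqrt(26) = (1697 + 1486)*sqrt(26) = 3183*sqrt(26)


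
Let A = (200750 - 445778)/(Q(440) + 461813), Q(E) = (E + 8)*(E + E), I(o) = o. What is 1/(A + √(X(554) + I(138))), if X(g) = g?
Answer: 5826582069/14084890681529 + 81425193201*√173/28169781363058 ≈ 0.038432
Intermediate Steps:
Q(E) = 2*E*(8 + E) (Q(E) = (8 + E)*(2*E) = 2*E*(8 + E))
A = -81676/285351 (A = (200750 - 445778)/(2*440*(8 + 440) + 461813) = -245028/(2*440*448 + 461813) = -245028/(394240 + 461813) = -245028/856053 = -245028*1/856053 = -81676/285351 ≈ -0.28623)
1/(A + √(X(554) + I(138))) = 1/(-81676/285351 + √(554 + 138)) = 1/(-81676/285351 + √692) = 1/(-81676/285351 + 2*√173)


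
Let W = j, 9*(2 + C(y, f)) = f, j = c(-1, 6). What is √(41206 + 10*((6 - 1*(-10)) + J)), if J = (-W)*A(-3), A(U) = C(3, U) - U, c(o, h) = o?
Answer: √372354/3 ≈ 203.40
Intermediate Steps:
j = -1
C(y, f) = -2 + f/9
W = -1
A(U) = -2 - 8*U/9 (A(U) = (-2 + U/9) - U = -2 - 8*U/9)
J = ⅔ (J = (-1*(-1))*(-2 - 8/9*(-3)) = 1*(-2 + 8/3) = 1*(⅔) = ⅔ ≈ 0.66667)
√(41206 + 10*((6 - 1*(-10)) + J)) = √(41206 + 10*((6 - 1*(-10)) + ⅔)) = √(41206 + 10*((6 + 10) + ⅔)) = √(41206 + 10*(16 + ⅔)) = √(41206 + 10*(50/3)) = √(41206 + 500/3) = √(124118/3) = √372354/3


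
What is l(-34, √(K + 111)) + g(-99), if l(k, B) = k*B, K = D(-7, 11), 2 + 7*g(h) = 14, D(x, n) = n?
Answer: 12/7 - 34*√122 ≈ -373.83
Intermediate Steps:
g(h) = 12/7 (g(h) = -2/7 + (⅐)*14 = -2/7 + 2 = 12/7)
K = 11
l(k, B) = B*k
l(-34, √(K + 111)) + g(-99) = √(11 + 111)*(-34) + 12/7 = √122*(-34) + 12/7 = -34*√122 + 12/7 = 12/7 - 34*√122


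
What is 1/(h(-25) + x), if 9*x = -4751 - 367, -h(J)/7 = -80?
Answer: -3/26 ≈ -0.11538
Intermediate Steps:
h(J) = 560 (h(J) = -7*(-80) = 560)
x = -1706/3 (x = (-4751 - 367)/9 = (⅑)*(-5118) = -1706/3 ≈ -568.67)
1/(h(-25) + x) = 1/(560 - 1706/3) = 1/(-26/3) = -3/26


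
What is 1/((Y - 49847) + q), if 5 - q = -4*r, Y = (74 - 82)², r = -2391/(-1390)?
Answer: -695/34590928 ≈ -2.0092e-5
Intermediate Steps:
r = 2391/1390 (r = -2391*(-1/1390) = 2391/1390 ≈ 1.7201)
Y = 64 (Y = (-8)² = 64)
q = 8257/695 (q = 5 - (-4)*2391/1390 = 5 - 1*(-4782/695) = 5 + 4782/695 = 8257/695 ≈ 11.881)
1/((Y - 49847) + q) = 1/((64 - 49847) + 8257/695) = 1/(-49783 + 8257/695) = 1/(-34590928/695) = -695/34590928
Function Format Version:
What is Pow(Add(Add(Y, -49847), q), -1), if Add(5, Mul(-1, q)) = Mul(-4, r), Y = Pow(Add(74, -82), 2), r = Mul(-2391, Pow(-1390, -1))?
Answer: Rational(-695, 34590928) ≈ -2.0092e-5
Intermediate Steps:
r = Rational(2391, 1390) (r = Mul(-2391, Rational(-1, 1390)) = Rational(2391, 1390) ≈ 1.7201)
Y = 64 (Y = Pow(-8, 2) = 64)
q = Rational(8257, 695) (q = Add(5, Mul(-1, Mul(-4, Rational(2391, 1390)))) = Add(5, Mul(-1, Rational(-4782, 695))) = Add(5, Rational(4782, 695)) = Rational(8257, 695) ≈ 11.881)
Pow(Add(Add(Y, -49847), q), -1) = Pow(Add(Add(64, -49847), Rational(8257, 695)), -1) = Pow(Add(-49783, Rational(8257, 695)), -1) = Pow(Rational(-34590928, 695), -1) = Rational(-695, 34590928)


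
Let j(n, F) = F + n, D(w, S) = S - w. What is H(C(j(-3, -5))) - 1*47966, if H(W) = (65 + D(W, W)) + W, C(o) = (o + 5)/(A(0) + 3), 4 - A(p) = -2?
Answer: -143704/3 ≈ -47901.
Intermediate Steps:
A(p) = 6 (A(p) = 4 - 1*(-2) = 4 + 2 = 6)
C(o) = 5/9 + o/9 (C(o) = (o + 5)/(6 + 3) = (5 + o)/9 = (5 + o)*(1/9) = 5/9 + o/9)
H(W) = 65 + W (H(W) = (65 + (W - W)) + W = (65 + 0) + W = 65 + W)
H(C(j(-3, -5))) - 1*47966 = (65 + (5/9 + (-5 - 3)/9)) - 1*47966 = (65 + (5/9 + (1/9)*(-8))) - 47966 = (65 + (5/9 - 8/9)) - 47966 = (65 - 1/3) - 47966 = 194/3 - 47966 = -143704/3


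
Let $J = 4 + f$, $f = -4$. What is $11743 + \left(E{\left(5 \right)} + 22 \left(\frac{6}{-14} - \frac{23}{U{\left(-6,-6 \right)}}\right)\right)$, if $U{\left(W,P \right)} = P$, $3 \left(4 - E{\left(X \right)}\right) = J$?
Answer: $\frac{248260}{21} \approx 11822.0$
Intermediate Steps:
$J = 0$ ($J = 4 - 4 = 0$)
$E{\left(X \right)} = 4$ ($E{\left(X \right)} = 4 - 0 = 4 + 0 = 4$)
$11743 + \left(E{\left(5 \right)} + 22 \left(\frac{6}{-14} - \frac{23}{U{\left(-6,-6 \right)}}\right)\right) = 11743 + \left(4 + 22 \left(\frac{6}{-14} - \frac{23}{-6}\right)\right) = 11743 + \left(4 + 22 \left(6 \left(- \frac{1}{14}\right) - - \frac{23}{6}\right)\right) = 11743 + \left(4 + 22 \left(- \frac{3}{7} + \frac{23}{6}\right)\right) = 11743 + \left(4 + 22 \cdot \frac{143}{42}\right) = 11743 + \left(4 + \frac{1573}{21}\right) = 11743 + \frac{1657}{21} = \frac{248260}{21}$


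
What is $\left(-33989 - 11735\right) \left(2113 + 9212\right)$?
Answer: $-517824300$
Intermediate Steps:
$\left(-33989 - 11735\right) \left(2113 + 9212\right) = \left(-45724\right) 11325 = -517824300$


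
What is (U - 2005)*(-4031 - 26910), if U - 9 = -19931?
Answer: 678443307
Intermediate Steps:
U = -19922 (U = 9 - 19931 = -19922)
(U - 2005)*(-4031 - 26910) = (-19922 - 2005)*(-4031 - 26910) = -21927*(-30941) = 678443307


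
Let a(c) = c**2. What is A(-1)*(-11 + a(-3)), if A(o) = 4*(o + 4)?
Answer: -24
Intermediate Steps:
A(o) = 16 + 4*o (A(o) = 4*(4 + o) = 16 + 4*o)
A(-1)*(-11 + a(-3)) = (16 + 4*(-1))*(-11 + (-3)**2) = (16 - 4)*(-11 + 9) = 12*(-2) = -24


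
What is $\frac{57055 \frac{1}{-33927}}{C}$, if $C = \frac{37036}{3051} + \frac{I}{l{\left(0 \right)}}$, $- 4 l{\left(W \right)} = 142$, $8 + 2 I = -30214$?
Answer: $- \frac{4119770385}{1072510253302} \approx -0.0038412$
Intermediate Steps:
$I = -15111$ ($I = -4 + \frac{1}{2} \left(-30214\right) = -4 - 15107 = -15111$)
$l{\left(W \right)} = - \frac{71}{2}$ ($l{\left(W \right)} = \left(- \frac{1}{4}\right) 142 = - \frac{71}{2}$)
$C = \frac{94836878}{216621}$ ($C = \frac{37036}{3051} - \frac{15111}{- \frac{71}{2}} = 37036 \cdot \frac{1}{3051} - - \frac{30222}{71} = \frac{37036}{3051} + \frac{30222}{71} = \frac{94836878}{216621} \approx 437.8$)
$\frac{57055 \frac{1}{-33927}}{C} = \frac{57055 \frac{1}{-33927}}{\frac{94836878}{216621}} = 57055 \left(- \frac{1}{33927}\right) \frac{216621}{94836878} = \left(- \frac{57055}{33927}\right) \frac{216621}{94836878} = - \frac{4119770385}{1072510253302}$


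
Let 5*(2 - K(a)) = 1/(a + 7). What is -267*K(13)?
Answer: -53133/100 ≈ -531.33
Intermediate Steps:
K(a) = 2 - 1/(5*(7 + a)) (K(a) = 2 - 1/(5*(a + 7)) = 2 - 1/(5*(7 + a)))
-267*K(13) = -267*(69 + 10*13)/(5*(7 + 13)) = -267*(69 + 130)/(5*20) = -267*199/(5*20) = -267*199/100 = -53133/100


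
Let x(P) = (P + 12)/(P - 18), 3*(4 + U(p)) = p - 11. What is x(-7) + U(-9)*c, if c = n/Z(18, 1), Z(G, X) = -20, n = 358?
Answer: 2861/15 ≈ 190.73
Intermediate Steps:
c = -179/10 (c = 358/(-20) = 358*(-1/20) = -179/10 ≈ -17.900)
U(p) = -23/3 + p/3 (U(p) = -4 + (p - 11)/3 = -4 + (-11 + p)/3 = -4 + (-11/3 + p/3) = -23/3 + p/3)
x(P) = (12 + P)/(-18 + P)
x(-7) + U(-9)*c = (12 - 7)/(-18 - 7) + (-23/3 + (1/3)*(-9))*(-179/10) = 5/(-25) + (-23/3 - 3)*(-179/10) = -1/25*5 - 32/3*(-179/10) = -1/5 + 2864/15 = 2861/15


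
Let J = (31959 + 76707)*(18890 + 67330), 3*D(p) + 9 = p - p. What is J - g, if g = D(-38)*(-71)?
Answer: 9369182307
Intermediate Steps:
D(p) = -3 (D(p) = -3 + (p - p)/3 = -3 + (⅓)*0 = -3 + 0 = -3)
g = 213 (g = -3*(-71) = 213)
J = 9369182520 (J = 108666*86220 = 9369182520)
J - g = 9369182520 - 1*213 = 9369182520 - 213 = 9369182307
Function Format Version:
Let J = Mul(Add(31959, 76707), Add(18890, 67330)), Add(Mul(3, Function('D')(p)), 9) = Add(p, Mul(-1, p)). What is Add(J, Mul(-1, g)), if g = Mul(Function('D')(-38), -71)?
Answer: 9369182307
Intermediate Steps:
Function('D')(p) = -3 (Function('D')(p) = Add(-3, Mul(Rational(1, 3), Add(p, Mul(-1, p)))) = Add(-3, Mul(Rational(1, 3), 0)) = Add(-3, 0) = -3)
g = 213 (g = Mul(-3, -71) = 213)
J = 9369182520 (J = Mul(108666, 86220) = 9369182520)
Add(J, Mul(-1, g)) = Add(9369182520, Mul(-1, 213)) = Add(9369182520, -213) = 9369182307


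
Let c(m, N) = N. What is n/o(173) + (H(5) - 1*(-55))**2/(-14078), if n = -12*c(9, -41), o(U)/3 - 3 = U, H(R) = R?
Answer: 209399/309716 ≈ 0.67610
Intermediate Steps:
o(U) = 9 + 3*U
n = 492 (n = -12*(-41) = 492)
n/o(173) + (H(5) - 1*(-55))**2/(-14078) = 492/(9 + 3*173) + (5 - 1*(-55))**2/(-14078) = 492/(9 + 519) + (5 + 55)**2*(-1/14078) = 492/528 + 60**2*(-1/14078) = 492*(1/528) + 3600*(-1/14078) = 41/44 - 1800/7039 = 209399/309716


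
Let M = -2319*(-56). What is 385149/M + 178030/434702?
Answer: 31757454753/9408690088 ≈ 3.3753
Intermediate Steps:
M = 129864
385149/M + 178030/434702 = 385149/129864 + 178030/434702 = 385149*(1/129864) + 178030*(1/434702) = 128383/43288 + 89015/217351 = 31757454753/9408690088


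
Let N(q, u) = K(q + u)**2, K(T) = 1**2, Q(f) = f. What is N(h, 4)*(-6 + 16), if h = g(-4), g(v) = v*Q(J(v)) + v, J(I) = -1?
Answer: 10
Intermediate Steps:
K(T) = 1
g(v) = 0 (g(v) = v*(-1) + v = -v + v = 0)
h = 0
N(q, u) = 1 (N(q, u) = 1**2 = 1)
N(h, 4)*(-6 + 16) = 1*(-6 + 16) = 1*10 = 10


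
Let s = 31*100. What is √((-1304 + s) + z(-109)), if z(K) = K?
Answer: √1687 ≈ 41.073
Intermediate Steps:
s = 3100
√((-1304 + s) + z(-109)) = √((-1304 + 3100) - 109) = √(1796 - 109) = √1687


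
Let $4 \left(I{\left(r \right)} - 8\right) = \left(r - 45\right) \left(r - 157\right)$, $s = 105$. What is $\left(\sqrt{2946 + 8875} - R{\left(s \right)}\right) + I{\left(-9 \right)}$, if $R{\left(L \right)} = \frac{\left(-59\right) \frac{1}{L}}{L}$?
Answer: $\frac{24795284}{11025} + \sqrt{11821} \approx 2357.7$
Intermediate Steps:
$R{\left(L \right)} = - \frac{59}{L^{2}}$
$I{\left(r \right)} = 8 + \frac{\left(-157 + r\right) \left(-45 + r\right)}{4}$ ($I{\left(r \right)} = 8 + \frac{\left(r - 45\right) \left(r - 157\right)}{4} = 8 + \frac{\left(-45 + r\right) \left(-157 + r\right)}{4} = 8 + \frac{\left(-157 + r\right) \left(-45 + r\right)}{4}$)
$\left(\sqrt{2946 + 8875} - R{\left(s \right)}\right) + I{\left(-9 \right)} = \left(\sqrt{2946 + 8875} - - \frac{59}{11025}\right) + \left(\frac{7097}{4} - - \frac{909}{2} + \frac{\left(-9\right)^{2}}{4}\right) = \left(\sqrt{11821} - \left(-59\right) \frac{1}{11025}\right) + \left(\frac{7097}{4} + \frac{909}{2} + \frac{1}{4} \cdot 81\right) = \left(\sqrt{11821} - - \frac{59}{11025}\right) + \left(\frac{7097}{4} + \frac{909}{2} + \frac{81}{4}\right) = \left(\sqrt{11821} + \frac{59}{11025}\right) + 2249 = \left(\frac{59}{11025} + \sqrt{11821}\right) + 2249 = \frac{24795284}{11025} + \sqrt{11821}$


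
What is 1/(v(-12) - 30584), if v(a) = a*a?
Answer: -1/30440 ≈ -3.2852e-5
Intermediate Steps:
v(a) = a²
1/(v(-12) - 30584) = 1/((-12)² - 30584) = 1/(144 - 30584) = 1/(-30440) = -1/30440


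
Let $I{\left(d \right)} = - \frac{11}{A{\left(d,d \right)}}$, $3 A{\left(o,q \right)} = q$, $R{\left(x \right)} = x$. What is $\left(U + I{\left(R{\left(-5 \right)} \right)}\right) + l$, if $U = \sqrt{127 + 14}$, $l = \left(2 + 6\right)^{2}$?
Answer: $\frac{353}{5} + \sqrt{141} \approx 82.474$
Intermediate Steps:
$A{\left(o,q \right)} = \frac{q}{3}$
$I{\left(d \right)} = - \frac{33}{d}$ ($I{\left(d \right)} = - \frac{11}{\frac{1}{3} d} = - 11 \frac{3}{d} = - \frac{33}{d}$)
$l = 64$ ($l = 8^{2} = 64$)
$U = \sqrt{141} \approx 11.874$
$\left(U + I{\left(R{\left(-5 \right)} \right)}\right) + l = \left(\sqrt{141} - \frac{33}{-5}\right) + 64 = \left(\sqrt{141} - - \frac{33}{5}\right) + 64 = \left(\sqrt{141} + \frac{33}{5}\right) + 64 = \left(\frac{33}{5} + \sqrt{141}\right) + 64 = \frac{353}{5} + \sqrt{141}$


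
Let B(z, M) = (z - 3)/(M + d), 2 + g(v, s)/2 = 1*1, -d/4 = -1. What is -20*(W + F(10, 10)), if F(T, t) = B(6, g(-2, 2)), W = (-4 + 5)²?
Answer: -50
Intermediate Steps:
d = 4 (d = -4*(-1) = 4)
g(v, s) = -2 (g(v, s) = -4 + 2*(1*1) = -4 + 2*1 = -4 + 2 = -2)
W = 1 (W = 1² = 1)
B(z, M) = (-3 + z)/(4 + M) (B(z, M) = (z - 3)/(M + 4) = (-3 + z)/(4 + M))
F(T, t) = 3/2 (F(T, t) = (-3 + 6)/(4 - 2) = 3/2)
-20*(W + F(10, 10)) = -20*(1 + 3/2) = -20*5/2 = -50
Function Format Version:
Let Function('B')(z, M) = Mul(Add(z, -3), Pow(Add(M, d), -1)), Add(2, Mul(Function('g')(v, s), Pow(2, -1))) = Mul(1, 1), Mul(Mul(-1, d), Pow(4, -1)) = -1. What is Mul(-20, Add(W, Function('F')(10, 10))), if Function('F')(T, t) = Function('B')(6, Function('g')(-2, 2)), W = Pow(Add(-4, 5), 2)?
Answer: -50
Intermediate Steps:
d = 4 (d = Mul(-4, -1) = 4)
Function('g')(v, s) = -2 (Function('g')(v, s) = Add(-4, Mul(2, Mul(1, 1))) = Add(-4, Mul(2, 1)) = Add(-4, 2) = -2)
W = 1 (W = Pow(1, 2) = 1)
Function('B')(z, M) = Mul(Pow(Add(4, M), -1), Add(-3, z)) (Function('B')(z, M) = Mul(Add(z, -3), Pow(Add(M, 4), -1)) = Mul(Add(-3, z), Pow(Add(4, M), -1)) = Mul(Pow(Add(4, M), -1), Add(-3, z)))
Function('F')(T, t) = Rational(3, 2) (Function('F')(T, t) = Mul(Pow(Add(4, -2), -1), Add(-3, 6)) = Mul(Pow(2, -1), 3) = Mul(Rational(1, 2), 3) = Rational(3, 2))
Mul(-20, Add(W, Function('F')(10, 10))) = Mul(-20, Add(1, Rational(3, 2))) = Mul(-20, Rational(5, 2)) = -50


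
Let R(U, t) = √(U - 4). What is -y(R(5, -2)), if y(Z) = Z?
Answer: -1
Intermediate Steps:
R(U, t) = √(-4 + U)
-y(R(5, -2)) = -√(-4 + 5) = -√1 = -1*1 = -1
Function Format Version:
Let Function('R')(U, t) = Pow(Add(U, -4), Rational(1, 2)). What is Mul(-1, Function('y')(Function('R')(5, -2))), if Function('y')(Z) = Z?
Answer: -1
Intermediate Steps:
Function('R')(U, t) = Pow(Add(-4, U), Rational(1, 2))
Mul(-1, Function('y')(Function('R')(5, -2))) = Mul(-1, Pow(Add(-4, 5), Rational(1, 2))) = Mul(-1, Pow(1, Rational(1, 2))) = Mul(-1, 1) = -1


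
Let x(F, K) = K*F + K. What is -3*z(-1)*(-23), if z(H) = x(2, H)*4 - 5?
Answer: -1173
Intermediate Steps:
x(F, K) = K + F*K (x(F, K) = F*K + K = K + F*K)
z(H) = -5 + 12*H (z(H) = (H*(1 + 2))*4 - 5 = (H*3)*4 - 5 = (3*H)*4 - 5 = 12*H - 5 = -5 + 12*H)
-3*z(-1)*(-23) = -3*(-5 + 12*(-1))*(-23) = -3*(-5 - 12)*(-23) = -3*(-17)*(-23) = 51*(-23) = -1173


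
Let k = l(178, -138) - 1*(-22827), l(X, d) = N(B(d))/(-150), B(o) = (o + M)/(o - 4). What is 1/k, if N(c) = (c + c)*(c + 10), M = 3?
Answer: 20164/460280829 ≈ 4.3808e-5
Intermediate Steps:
B(o) = (3 + o)/(-4 + o) (B(o) = (o + 3)/(o - 4) = (3 + o)/(-4 + o))
N(c) = 2*c*(10 + c) (N(c) = (2*c)*(10 + c) = 2*c*(10 + c))
l(X, d) = -(3 + d)*(10 + (3 + d)/(-4 + d))/(75*(-4 + d)) (l(X, d) = (2*((3 + d)/(-4 + d))*(10 + (3 + d)/(-4 + d)))/(-150) = (2*(3 + d)*(10 + (3 + d)/(-4 + d))/(-4 + d))*(-1/150) = -(3 + d)*(10 + (3 + d)/(-4 + d))/(75*(-4 + d)))
k = 460280829/20164 (k = -(-37 + 11*(-138))*(3 - 138)/(75*(-4 - 138)**2) - 1*(-22827) = -1/75*(-37 - 1518)*(-135)/(-142)**2 + 22827 = -1/75*1/20164*(-1555)*(-135) + 22827 = -2799/20164 + 22827 = 460280829/20164 ≈ 22827.)
1/k = 1/(460280829/20164) = 20164/460280829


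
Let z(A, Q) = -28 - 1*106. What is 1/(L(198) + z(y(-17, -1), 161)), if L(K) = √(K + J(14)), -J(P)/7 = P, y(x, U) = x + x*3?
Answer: -1/124 ≈ -0.0080645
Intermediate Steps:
y(x, U) = 4*x (y(x, U) = x + 3*x = 4*x)
J(P) = -7*P
z(A, Q) = -134 (z(A, Q) = -28 - 106 = -134)
L(K) = √(-98 + K) (L(K) = √(K - 7*14) = √(K - 98) = √(-98 + K))
1/(L(198) + z(y(-17, -1), 161)) = 1/(√(-98 + 198) - 134) = 1/(√100 - 134) = 1/(10 - 134) = 1/(-124) = -1/124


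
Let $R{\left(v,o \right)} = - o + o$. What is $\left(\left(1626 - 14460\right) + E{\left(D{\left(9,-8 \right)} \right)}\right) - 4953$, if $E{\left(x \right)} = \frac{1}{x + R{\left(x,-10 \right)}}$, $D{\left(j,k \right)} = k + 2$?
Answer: $- \frac{106723}{6} \approx -17787.0$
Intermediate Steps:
$R{\left(v,o \right)} = 0$
$D{\left(j,k \right)} = 2 + k$
$E{\left(x \right)} = \frac{1}{x}$ ($E{\left(x \right)} = \frac{1}{x + 0} = \frac{1}{x}$)
$\left(\left(1626 - 14460\right) + E{\left(D{\left(9,-8 \right)} \right)}\right) - 4953 = \left(\left(1626 - 14460\right) + \frac{1}{2 - 8}\right) - 4953 = \left(-12834 + \frac{1}{-6}\right) - 4953 = \left(-12834 - \frac{1}{6}\right) - 4953 = - \frac{77005}{6} - 4953 = - \frac{106723}{6}$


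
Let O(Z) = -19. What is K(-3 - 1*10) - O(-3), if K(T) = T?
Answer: 6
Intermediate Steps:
K(-3 - 1*10) - O(-3) = (-3 - 1*10) - 1*(-19) = (-3 - 10) + 19 = -13 + 19 = 6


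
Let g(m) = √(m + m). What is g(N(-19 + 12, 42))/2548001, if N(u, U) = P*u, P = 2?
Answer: 2*I*√7/2548001 ≈ 2.0767e-6*I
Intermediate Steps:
N(u, U) = 2*u
g(m) = √2*√m (g(m) = √(2*m) = √2*√m)
g(N(-19 + 12, 42))/2548001 = (√2*√(2*(-19 + 12)))/2548001 = (√2*√(2*(-7)))*(1/2548001) = (√2*√(-14))*(1/2548001) = (√2*(I*√14))*(1/2548001) = (2*I*√7)*(1/2548001) = 2*I*√7/2548001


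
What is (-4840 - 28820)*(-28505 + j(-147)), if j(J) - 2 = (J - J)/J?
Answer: 959410980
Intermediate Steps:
j(J) = 2 (j(J) = 2 + (J - J)/J = 2 + 0/J = 2 + 0 = 2)
(-4840 - 28820)*(-28505 + j(-147)) = (-4840 - 28820)*(-28505 + 2) = -33660*(-28503) = 959410980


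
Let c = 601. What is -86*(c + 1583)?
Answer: -187824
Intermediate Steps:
-86*(c + 1583) = -86*(601 + 1583) = -86*2184 = -187824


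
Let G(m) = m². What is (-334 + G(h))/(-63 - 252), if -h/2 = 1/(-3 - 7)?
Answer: 2783/2625 ≈ 1.0602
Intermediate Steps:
h = ⅕ (h = -2/(-3 - 7) = -2/(-10) = -2*(-⅒) = ⅕ ≈ 0.20000)
(-334 + G(h))/(-63 - 252) = (-334 + (⅕)²)/(-63 - 252) = (-334 + 1/25)/(-315) = -8349/25*(-1/315) = 2783/2625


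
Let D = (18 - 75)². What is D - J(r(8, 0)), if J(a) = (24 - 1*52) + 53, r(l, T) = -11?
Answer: 3224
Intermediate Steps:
J(a) = 25 (J(a) = (24 - 52) + 53 = -28 + 53 = 25)
D = 3249 (D = (-57)² = 3249)
D - J(r(8, 0)) = 3249 - 1*25 = 3249 - 25 = 3224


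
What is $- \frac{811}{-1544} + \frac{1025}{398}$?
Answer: $\frac{952689}{307256} \approx 3.1006$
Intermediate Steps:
$- \frac{811}{-1544} + \frac{1025}{398} = \left(-811\right) \left(- \frac{1}{1544}\right) + 1025 \cdot \frac{1}{398} = \frac{811}{1544} + \frac{1025}{398} = \frac{952689}{307256}$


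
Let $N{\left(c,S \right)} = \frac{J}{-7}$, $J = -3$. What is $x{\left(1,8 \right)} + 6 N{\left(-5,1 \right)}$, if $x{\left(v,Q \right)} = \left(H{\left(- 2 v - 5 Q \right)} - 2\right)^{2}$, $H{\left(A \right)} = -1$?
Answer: $\frac{81}{7} \approx 11.571$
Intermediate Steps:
$N{\left(c,S \right)} = \frac{3}{7}$ ($N{\left(c,S \right)} = - \frac{3}{-7} = \left(-3\right) \left(- \frac{1}{7}\right) = \frac{3}{7}$)
$x{\left(v,Q \right)} = 9$ ($x{\left(v,Q \right)} = \left(-1 - 2\right)^{2} = \left(-3\right)^{2} = 9$)
$x{\left(1,8 \right)} + 6 N{\left(-5,1 \right)} = 9 + 6 \cdot \frac{3}{7} = 9 + \frac{18}{7} = \frac{81}{7}$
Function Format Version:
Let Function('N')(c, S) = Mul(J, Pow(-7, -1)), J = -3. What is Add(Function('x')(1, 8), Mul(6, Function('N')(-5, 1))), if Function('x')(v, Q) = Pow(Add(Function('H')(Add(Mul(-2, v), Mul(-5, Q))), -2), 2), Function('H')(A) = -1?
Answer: Rational(81, 7) ≈ 11.571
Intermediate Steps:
Function('N')(c, S) = Rational(3, 7) (Function('N')(c, S) = Mul(-3, Pow(-7, -1)) = Mul(-3, Rational(-1, 7)) = Rational(3, 7))
Function('x')(v, Q) = 9 (Function('x')(v, Q) = Pow(Add(-1, -2), 2) = Pow(-3, 2) = 9)
Add(Function('x')(1, 8), Mul(6, Function('N')(-5, 1))) = Add(9, Mul(6, Rational(3, 7))) = Add(9, Rational(18, 7)) = Rational(81, 7)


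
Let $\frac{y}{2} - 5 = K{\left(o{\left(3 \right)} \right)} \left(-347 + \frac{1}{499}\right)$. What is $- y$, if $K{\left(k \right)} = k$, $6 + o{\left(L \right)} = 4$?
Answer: $- \frac{697598}{499} \approx -1398.0$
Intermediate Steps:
$o{\left(L \right)} = -2$ ($o{\left(L \right)} = -6 + 4 = -2$)
$y = \frac{697598}{499}$ ($y = 10 + 2 \left(- 2 \left(-347 + \frac{1}{499}\right)\right) = 10 + 2 \left(\left(-2\right) \left(- \frac{173152}{499}\right)\right) = 10 + 2 \cdot \frac{346304}{499} = 10 + \frac{692608}{499} = \frac{697598}{499} \approx 1398.0$)
$- y = \left(-1\right) \frac{697598}{499} = - \frac{697598}{499}$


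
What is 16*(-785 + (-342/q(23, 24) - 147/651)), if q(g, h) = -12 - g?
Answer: -13461888/1085 ≈ -12407.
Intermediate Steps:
16*(-785 + (-342/q(23, 24) - 147/651)) = 16*(-785 + (-342/(-12 - 1*23) - 147/651)) = 16*(-785 + (-342/(-12 - 23) - 147*1/651)) = 16*(-785 + (-342/(-35) - 7/31)) = 16*(-785 + (-342*(-1/35) - 7/31)) = 16*(-785 + (342/35 - 7/31)) = 16*(-785 + 10357/1085) = 16*(-841368/1085) = -13461888/1085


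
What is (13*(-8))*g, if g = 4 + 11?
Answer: -1560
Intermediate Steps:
g = 15
(13*(-8))*g = (13*(-8))*15 = -104*15 = -1560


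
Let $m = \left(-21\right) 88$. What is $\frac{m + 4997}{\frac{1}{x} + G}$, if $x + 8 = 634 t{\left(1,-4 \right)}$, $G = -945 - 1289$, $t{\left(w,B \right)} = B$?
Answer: $- \frac{8011056}{5683297} \approx -1.4096$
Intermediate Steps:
$G = -2234$
$x = -2544$ ($x = -8 + 634 \left(-4\right) = -8 - 2536 = -2544$)
$m = -1848$
$\frac{m + 4997}{\frac{1}{x} + G} = \frac{-1848 + 4997}{\frac{1}{-2544} - 2234} = \frac{3149}{- \frac{1}{2544} - 2234} = \frac{3149}{- \frac{5683297}{2544}} = 3149 \left(- \frac{2544}{5683297}\right) = - \frac{8011056}{5683297}$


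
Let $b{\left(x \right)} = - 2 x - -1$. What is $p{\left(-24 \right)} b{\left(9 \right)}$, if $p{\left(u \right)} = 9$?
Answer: $-153$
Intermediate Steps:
$b{\left(x \right)} = 1 - 2 x$ ($b{\left(x \right)} = - 2 x + 1 = 1 - 2 x$)
$p{\left(-24 \right)} b{\left(9 \right)} = 9 \left(1 - 18\right) = 9 \left(-17\right) = -153$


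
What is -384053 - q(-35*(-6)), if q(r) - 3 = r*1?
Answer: -384266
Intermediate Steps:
q(r) = 3 + r (q(r) = 3 + r*1 = 3 + r)
-384053 - q(-35*(-6)) = -384053 - (3 - 35*(-6)) = -384053 - (3 + 210) = -384053 - 1*213 = -384053 - 213 = -384266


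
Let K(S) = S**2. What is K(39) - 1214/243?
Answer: 368389/243 ≈ 1516.0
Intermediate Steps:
K(39) - 1214/243 = 39**2 - 1214/243 = 1521 - 1214/243 = 368389/243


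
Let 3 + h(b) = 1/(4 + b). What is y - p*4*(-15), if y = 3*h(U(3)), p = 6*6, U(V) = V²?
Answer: 27966/13 ≈ 2151.2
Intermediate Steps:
p = 36
h(b) = -3 + 1/(4 + b)
y = -114/13 (y = 3*((-11 - 3*3²)/(4 + 3²)) = 3*((-11 - 3*9)/(4 + 9)) = 3*((-11 - 27)/13) = 3*((1/13)*(-38)) = 3*(-38/13) = -114/13 ≈ -8.7692)
y - p*4*(-15) = -114/13 - 36*4*(-15) = -114/13 - 144*(-15) = -114/13 - 1*(-2160) = -114/13 + 2160 = 27966/13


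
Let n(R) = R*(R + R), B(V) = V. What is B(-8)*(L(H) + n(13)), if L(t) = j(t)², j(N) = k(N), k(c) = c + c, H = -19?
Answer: -14256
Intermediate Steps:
k(c) = 2*c
j(N) = 2*N
L(t) = 4*t² (L(t) = (2*t)² = 4*t²)
n(R) = 2*R² (n(R) = R*(2*R) = 2*R²)
B(-8)*(L(H) + n(13)) = -8*(4*(-19)² + 2*13²) = -8*(4*361 + 2*169) = -8*(1444 + 338) = -8*1782 = -14256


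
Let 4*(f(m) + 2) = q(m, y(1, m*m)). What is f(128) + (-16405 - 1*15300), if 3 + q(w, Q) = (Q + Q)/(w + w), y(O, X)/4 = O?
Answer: -4058591/128 ≈ -31708.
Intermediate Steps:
y(O, X) = 4*O
q(w, Q) = -3 + Q/w (q(w, Q) = -3 + (Q + Q)/(w + w) = -3 + (2*Q)/((2*w)) = -3 + (2*Q)*(1/(2*w)) = -3 + Q/w)
f(m) = -11/4 + 1/m (f(m) = -2 + (-3 + (4*1)/m)/4 = -2 + (-3 + 4/m)/4 = -2 + (-3/4 + 1/m) = -11/4 + 1/m)
f(128) + (-16405 - 1*15300) = (-11/4 + 1/128) + (-16405 - 1*15300) = (-11/4 + 1/128) + (-16405 - 15300) = -351/128 - 31705 = -4058591/128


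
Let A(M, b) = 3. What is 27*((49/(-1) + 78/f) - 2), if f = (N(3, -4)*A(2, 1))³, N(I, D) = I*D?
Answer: -396589/288 ≈ -1377.0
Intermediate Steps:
N(I, D) = D*I
f = -46656 (f = (-4*3*3)³ = (-12*3)³ = (-36)³ = -46656)
27*((49/(-1) + 78/f) - 2) = 27*((49/(-1) + 78/(-46656)) - 2) = 27*((49*(-1) + 78*(-1/46656)) - 2) = 27*((-49 - 13/7776) - 2) = 27*(-381037/7776 - 2) = 27*(-396589/7776) = -396589/288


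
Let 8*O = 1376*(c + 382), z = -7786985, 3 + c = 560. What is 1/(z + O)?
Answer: -1/7625477 ≈ -1.3114e-7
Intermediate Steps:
c = 557 (c = -3 + 560 = 557)
O = 161508 (O = (1376*(557 + 382))/8 = (1376*939)/8 = (1/8)*1292064 = 161508)
1/(z + O) = 1/(-7786985 + 161508) = 1/(-7625477) = -1/7625477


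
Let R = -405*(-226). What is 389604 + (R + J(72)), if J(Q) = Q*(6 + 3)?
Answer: 481782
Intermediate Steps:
J(Q) = 9*Q (J(Q) = Q*9 = 9*Q)
R = 91530
389604 + (R + J(72)) = 389604 + (91530 + 9*72) = 389604 + (91530 + 648) = 389604 + 92178 = 481782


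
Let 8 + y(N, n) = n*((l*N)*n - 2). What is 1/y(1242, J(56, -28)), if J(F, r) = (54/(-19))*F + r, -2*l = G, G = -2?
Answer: 361/15705391152 ≈ 2.2986e-8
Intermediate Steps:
l = 1 (l = -½*(-2) = 1)
J(F, r) = r - 54*F/19 (J(F, r) = (54*(-1/19))*F + r = -54*F/19 + r = r - 54*F/19)
y(N, n) = -8 + n*(-2 + N*n) (y(N, n) = -8 + n*((1*N)*n - 2) = -8 + n*(N*n - 2) = -8 + n*(-2 + N*n))
1/y(1242, J(56, -28)) = 1/(-8 - 2*(-28 - 54/19*56) + 1242*(-28 - 54/19*56)²) = 1/(-8 - 2*(-28 - 3024/19) + 1242*(-28 - 3024/19)²) = 1/(-8 - 2*(-3556/19) + 1242*(-3556/19)²) = 1/(-8 + 7112/19 + 1242*(12645136/361)) = 1/(-8 + 7112/19 + 15705258912/361) = 1/(15705391152/361) = 361/15705391152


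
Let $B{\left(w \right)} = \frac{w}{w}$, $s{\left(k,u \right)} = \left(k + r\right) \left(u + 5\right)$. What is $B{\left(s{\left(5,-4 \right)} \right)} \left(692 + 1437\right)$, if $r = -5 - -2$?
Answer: $2129$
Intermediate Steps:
$r = -3$ ($r = -5 + 2 = -3$)
$s{\left(k,u \right)} = \left(-3 + k\right) \left(5 + u\right)$ ($s{\left(k,u \right)} = \left(k - 3\right) \left(u + 5\right) = \left(-3 + k\right) \left(5 + u\right)$)
$B{\left(w \right)} = 1$
$B{\left(s{\left(5,-4 \right)} \right)} \left(692 + 1437\right) = 1 \left(692 + 1437\right) = 1 \cdot 2129 = 2129$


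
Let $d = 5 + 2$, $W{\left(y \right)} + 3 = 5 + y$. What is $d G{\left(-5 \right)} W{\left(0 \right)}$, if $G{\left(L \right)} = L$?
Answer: $-70$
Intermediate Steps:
$W{\left(y \right)} = 2 + y$ ($W{\left(y \right)} = -3 + \left(5 + y\right) = 2 + y$)
$d = 7$
$d G{\left(-5 \right)} W{\left(0 \right)} = 7 \left(-5\right) \left(2 + 0\right) = \left(-35\right) 2 = -70$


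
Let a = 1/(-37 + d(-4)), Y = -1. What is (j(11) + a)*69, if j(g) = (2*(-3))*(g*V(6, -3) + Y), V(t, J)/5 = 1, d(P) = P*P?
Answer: -156515/7 ≈ -22359.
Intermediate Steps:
d(P) = P²
V(t, J) = 5 (V(t, J) = 5*1 = 5)
a = -1/21 (a = 1/(-37 + (-4)²) = 1/(-37 + 16) = 1/(-21) = -1/21 ≈ -0.047619)
j(g) = 6 - 30*g (j(g) = (2*(-3))*(g*5 - 1) = -6*(5*g - 1) = -6*(-1 + 5*g) = 6 - 30*g)
(j(11) + a)*69 = ((6 - 30*11) - 1/21)*69 = ((6 - 330) - 1/21)*69 = (-324 - 1/21)*69 = -6805/21*69 = -156515/7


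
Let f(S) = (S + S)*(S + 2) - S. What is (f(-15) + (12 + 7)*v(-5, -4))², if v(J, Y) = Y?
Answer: 108241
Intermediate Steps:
f(S) = -S + 2*S*(2 + S) (f(S) = (2*S)*(2 + S) - S = 2*S*(2 + S) - S = -S + 2*S*(2 + S))
(f(-15) + (12 + 7)*v(-5, -4))² = (-15*(3 + 2*(-15)) + (12 + 7)*(-4))² = (-15*(3 - 30) + 19*(-4))² = (-15*(-27) - 76)² = (405 - 76)² = 329² = 108241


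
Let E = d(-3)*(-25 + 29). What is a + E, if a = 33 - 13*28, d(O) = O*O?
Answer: -295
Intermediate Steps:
d(O) = O²
E = 36 (E = (-3)²*(-25 + 29) = 9*4 = 36)
a = -331 (a = 33 - 364 = -331)
a + E = -331 + 36 = -295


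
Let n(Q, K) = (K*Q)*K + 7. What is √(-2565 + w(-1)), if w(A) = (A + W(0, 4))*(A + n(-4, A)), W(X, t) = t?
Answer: I*√2559 ≈ 50.587*I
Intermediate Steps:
n(Q, K) = 7 + Q*K² (n(Q, K) = Q*K² + 7 = 7 + Q*K²)
w(A) = (4 + A)*(7 + A - 4*A²) (w(A) = (A + 4)*(A + (7 - 4*A²)) = (4 + A)*(7 + A - 4*A²))
√(-2565 + w(-1)) = √(-2565 + (28 - 15*(-1)² - 4*(-1)³ + 11*(-1))) = √(-2565 + (28 - 15*1 - 4*(-1) - 11)) = √(-2565 + (28 - 15 + 4 - 11)) = √(-2565 + 6) = √(-2559) = I*√2559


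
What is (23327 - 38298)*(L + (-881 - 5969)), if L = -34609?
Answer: 620682689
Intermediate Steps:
(23327 - 38298)*(L + (-881 - 5969)) = (23327 - 38298)*(-34609 + (-881 - 5969)) = -14971*(-34609 - 6850) = -14971*(-41459) = 620682689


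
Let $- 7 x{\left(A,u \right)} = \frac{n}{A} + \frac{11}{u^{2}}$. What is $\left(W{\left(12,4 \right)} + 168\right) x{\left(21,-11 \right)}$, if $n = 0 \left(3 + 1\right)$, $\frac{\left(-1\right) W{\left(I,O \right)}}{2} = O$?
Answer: $- \frac{160}{77} \approx -2.0779$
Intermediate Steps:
$W{\left(I,O \right)} = - 2 O$
$n = 0$ ($n = 0 \cdot 4 = 0$)
$x{\left(A,u \right)} = - \frac{11}{7 u^{2}}$ ($x{\left(A,u \right)} = - \frac{\frac{0}{A} + \frac{11}{u^{2}}}{7} = - \frac{0 + \frac{11}{u^{2}}}{7} = - \frac{11 \frac{1}{u^{2}}}{7} = - \frac{11}{7 u^{2}}$)
$\left(W{\left(12,4 \right)} + 168\right) x{\left(21,-11 \right)} = \left(\left(-2\right) 4 + 168\right) \left(- \frac{11}{7 \cdot 121}\right) = \left(-8 + 168\right) \left(\left(- \frac{11}{7}\right) \frac{1}{121}\right) = 160 \left(- \frac{1}{77}\right) = - \frac{160}{77}$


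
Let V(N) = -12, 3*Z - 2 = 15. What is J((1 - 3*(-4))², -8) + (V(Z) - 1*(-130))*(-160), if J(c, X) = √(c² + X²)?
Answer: -18880 + 5*√1145 ≈ -18711.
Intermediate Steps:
Z = 17/3 (Z = ⅔ + (⅓)*15 = ⅔ + 5 = 17/3 ≈ 5.6667)
J(c, X) = √(X² + c²)
J((1 - 3*(-4))², -8) + (V(Z) - 1*(-130))*(-160) = √((-8)² + ((1 - 3*(-4))²)²) + (-12 - 1*(-130))*(-160) = √(64 + ((1 + 12)²)²) + (-12 + 130)*(-160) = √(64 + (13²)²) + 118*(-160) = √(64 + 169²) - 18880 = √(64 + 28561) - 18880 = √28625 - 18880 = 5*√1145 - 18880 = -18880 + 5*√1145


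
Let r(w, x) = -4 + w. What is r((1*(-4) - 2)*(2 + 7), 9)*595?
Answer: -34510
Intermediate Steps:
r((1*(-4) - 2)*(2 + 7), 9)*595 = (-4 + (1*(-4) - 2)*(2 + 7))*595 = (-4 + (-4 - 2)*9)*595 = (-4 - 6*9)*595 = (-4 - 54)*595 = -58*595 = -34510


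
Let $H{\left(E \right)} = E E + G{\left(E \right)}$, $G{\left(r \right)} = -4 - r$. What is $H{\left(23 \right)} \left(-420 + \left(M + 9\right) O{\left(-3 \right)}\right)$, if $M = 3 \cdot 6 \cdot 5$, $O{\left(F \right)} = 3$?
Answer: $-61746$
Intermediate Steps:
$M = 90$ ($M = 18 \cdot 5 = 90$)
$H{\left(E \right)} = -4 + E^{2} - E$ ($H{\left(E \right)} = E E - \left(4 + E\right) = E^{2} - \left(4 + E\right) = -4 + E^{2} - E$)
$H{\left(23 \right)} \left(-420 + \left(M + 9\right) O{\left(-3 \right)}\right) = \left(-4 + 23^{2} - 23\right) \left(-420 + \left(90 + 9\right) 3\right) = \left(-4 + 529 - 23\right) \left(-420 + 99 \cdot 3\right) = 502 \left(-420 + 297\right) = 502 \left(-123\right) = -61746$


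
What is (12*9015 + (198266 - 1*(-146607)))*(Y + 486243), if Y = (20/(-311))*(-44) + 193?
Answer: 68538979599228/311 ≈ 2.2038e+11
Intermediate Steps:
Y = 60903/311 (Y = (20*(-1/311))*(-44) + 193 = -20/311*(-44) + 193 = 880/311 + 193 = 60903/311 ≈ 195.83)
(12*9015 + (198266 - 1*(-146607)))*(Y + 486243) = (12*9015 + (198266 - 1*(-146607)))*(60903/311 + 486243) = (108180 + (198266 + 146607))*(151282476/311) = (108180 + 344873)*(151282476/311) = 453053*(151282476/311) = 68538979599228/311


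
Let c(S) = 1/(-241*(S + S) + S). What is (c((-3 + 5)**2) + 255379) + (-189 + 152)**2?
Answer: 493983151/1924 ≈ 2.5675e+5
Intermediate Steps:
c(S) = -1/(481*S) (c(S) = 1/(-482*S + S) = 1/(-481*S) = -1/(481*S))
(c((-3 + 5)**2) + 255379) + (-189 + 152)**2 = (-1/(481*(-3 + 5)**2) + 255379) + (-189 + 152)**2 = (-1/(481*(2**2)) + 255379) + (-37)**2 = (-1/481/4 + 255379) + 1369 = (-1/481*1/4 + 255379) + 1369 = (-1/1924 + 255379) + 1369 = 491349195/1924 + 1369 = 493983151/1924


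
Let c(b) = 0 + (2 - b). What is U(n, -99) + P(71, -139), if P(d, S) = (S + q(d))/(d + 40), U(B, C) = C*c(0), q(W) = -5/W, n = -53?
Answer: -1570312/7881 ≈ -199.25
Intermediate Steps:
c(b) = 2 - b
U(B, C) = 2*C (U(B, C) = C*(2 - 1*0) = C*(2 + 0) = C*2 = 2*C)
P(d, S) = (S - 5/d)/(40 + d) (P(d, S) = (S - 5/d)/(d + 40) = (S - 5/d)/(40 + d))
U(n, -99) + P(71, -139) = 2*(-99) + (-5 - 139*71)/(71*(40 + 71)) = -198 + (1/71)*(-5 - 9869)/111 = -198 + (1/71)*(1/111)*(-9874) = -198 - 9874/7881 = -1570312/7881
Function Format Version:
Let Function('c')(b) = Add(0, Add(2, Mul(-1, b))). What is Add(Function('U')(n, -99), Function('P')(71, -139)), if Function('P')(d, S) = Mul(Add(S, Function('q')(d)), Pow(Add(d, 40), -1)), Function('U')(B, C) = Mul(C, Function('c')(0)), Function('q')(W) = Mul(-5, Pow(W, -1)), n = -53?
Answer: Rational(-1570312, 7881) ≈ -199.25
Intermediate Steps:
Function('c')(b) = Add(2, Mul(-1, b))
Function('U')(B, C) = Mul(2, C) (Function('U')(B, C) = Mul(C, Add(2, Mul(-1, 0))) = Mul(C, Add(2, 0)) = Mul(C, 2) = Mul(2, C))
Function('P')(d, S) = Mul(Pow(Add(40, d), -1), Add(S, Mul(-5, Pow(d, -1)))) (Function('P')(d, S) = Mul(Add(S, Mul(-5, Pow(d, -1))), Pow(Add(d, 40), -1)) = Mul(Add(S, Mul(-5, Pow(d, -1))), Pow(Add(40, d), -1)) = Mul(Pow(Add(40, d), -1), Add(S, Mul(-5, Pow(d, -1)))))
Add(Function('U')(n, -99), Function('P')(71, -139)) = Add(Mul(2, -99), Mul(Pow(71, -1), Pow(Add(40, 71), -1), Add(-5, Mul(-139, 71)))) = Add(-198, Mul(Rational(1, 71), Pow(111, -1), Add(-5, -9869))) = Add(-198, Mul(Rational(1, 71), Rational(1, 111), -9874)) = Add(-198, Rational(-9874, 7881)) = Rational(-1570312, 7881)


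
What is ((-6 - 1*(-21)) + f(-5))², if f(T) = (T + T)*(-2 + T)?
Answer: 7225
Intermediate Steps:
f(T) = 2*T*(-2 + T) (f(T) = (2*T)*(-2 + T) = 2*T*(-2 + T))
((-6 - 1*(-21)) + f(-5))² = ((-6 - 1*(-21)) + 2*(-5)*(-2 - 5))² = ((-6 + 21) + 2*(-5)*(-7))² = (15 + 70)² = 85² = 7225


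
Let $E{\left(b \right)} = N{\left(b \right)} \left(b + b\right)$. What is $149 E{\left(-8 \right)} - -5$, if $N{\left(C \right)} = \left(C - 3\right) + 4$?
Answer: $16693$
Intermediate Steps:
$N{\left(C \right)} = 1 + C$ ($N{\left(C \right)} = \left(-3 + C\right) + 4 = 1 + C$)
$E{\left(b \right)} = 2 b \left(1 + b\right)$ ($E{\left(b \right)} = \left(1 + b\right) \left(b + b\right) = \left(1 + b\right) 2 b = 2 b \left(1 + b\right)$)
$149 E{\left(-8 \right)} - -5 = 149 \cdot 2 \left(-8\right) \left(1 - 8\right) - -5 = 149 \cdot 2 \left(-8\right) \left(-7\right) + \left(10 - 5\right) = 149 \cdot 112 + 5 = 16688 + 5 = 16693$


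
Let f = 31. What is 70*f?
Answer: 2170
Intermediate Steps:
70*f = 70*31 = 2170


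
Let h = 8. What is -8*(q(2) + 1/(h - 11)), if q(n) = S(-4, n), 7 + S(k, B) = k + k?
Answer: 368/3 ≈ 122.67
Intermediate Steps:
S(k, B) = -7 + 2*k (S(k, B) = -7 + (k + k) = -7 + 2*k)
q(n) = -15 (q(n) = -7 + 2*(-4) = -7 - 8 = -15)
-8*(q(2) + 1/(h - 11)) = -8*(-15 + 1/(8 - 11)) = -8*(-15 + 1/(-3)) = -8*(-15 - ⅓) = -8*(-46/3) = 368/3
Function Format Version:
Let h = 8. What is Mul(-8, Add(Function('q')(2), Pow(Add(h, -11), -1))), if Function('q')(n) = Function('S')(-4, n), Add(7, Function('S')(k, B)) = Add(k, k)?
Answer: Rational(368, 3) ≈ 122.67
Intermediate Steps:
Function('S')(k, B) = Add(-7, Mul(2, k)) (Function('S')(k, B) = Add(-7, Add(k, k)) = Add(-7, Mul(2, k)))
Function('q')(n) = -15 (Function('q')(n) = Add(-7, Mul(2, -4)) = Add(-7, -8) = -15)
Mul(-8, Add(Function('q')(2), Pow(Add(h, -11), -1))) = Mul(-8, Add(-15, Pow(Add(8, -11), -1))) = Mul(-8, Add(-15, Pow(-3, -1))) = Mul(-8, Add(-15, Rational(-1, 3))) = Mul(-8, Rational(-46, 3)) = Rational(368, 3)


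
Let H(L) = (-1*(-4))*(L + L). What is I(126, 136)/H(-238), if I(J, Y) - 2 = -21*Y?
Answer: 1427/952 ≈ 1.4989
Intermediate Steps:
I(J, Y) = 2 - 21*Y
H(L) = 8*L (H(L) = 4*(2*L) = 8*L)
I(126, 136)/H(-238) = (2 - 21*136)/((8*(-238))) = (2 - 2856)/(-1904) = -2854*(-1/1904) = 1427/952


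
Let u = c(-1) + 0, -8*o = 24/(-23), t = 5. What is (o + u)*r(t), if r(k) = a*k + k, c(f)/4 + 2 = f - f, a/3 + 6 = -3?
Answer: 23530/23 ≈ 1023.0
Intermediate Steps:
a = -27 (a = -18 + 3*(-3) = -18 - 9 = -27)
c(f) = -8 (c(f) = -8 + 4*(f - f) = -8 + 4*0 = -8 + 0 = -8)
r(k) = -26*k (r(k) = -27*k + k = -26*k)
o = 3/23 (o = -3/(-23) = -3*(-1)/23 = -1/8*(-24/23) = 3/23 ≈ 0.13043)
u = -8 (u = -8 + 0 = -8)
(o + u)*r(t) = (3/23 - 8)*(-26*5) = -181/23*(-130) = 23530/23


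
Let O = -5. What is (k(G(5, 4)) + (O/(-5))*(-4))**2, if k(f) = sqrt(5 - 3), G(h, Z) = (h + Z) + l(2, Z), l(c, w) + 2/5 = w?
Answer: (-4 + sqrt(2))**2 ≈ 6.6863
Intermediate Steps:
l(c, w) = -2/5 + w
G(h, Z) = -2/5 + h + 2*Z (G(h, Z) = (h + Z) + (-2/5 + Z) = (Z + h) + (-2/5 + Z) = -2/5 + h + 2*Z)
k(f) = sqrt(2)
(k(G(5, 4)) + (O/(-5))*(-4))**2 = (sqrt(2) + (-5/(-5))*(-4))**2 = (sqrt(2) - 1/5*(-5)*(-4))**2 = (sqrt(2) + 1*(-4))**2 = (sqrt(2) - 4)**2 = (-4 + sqrt(2))**2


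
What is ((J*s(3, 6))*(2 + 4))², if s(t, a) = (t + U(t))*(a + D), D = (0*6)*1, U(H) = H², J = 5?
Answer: 4665600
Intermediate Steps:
D = 0 (D = 0*1 = 0)
s(t, a) = a*(t + t²) (s(t, a) = (t + t²)*(a + 0) = (t + t²)*a = a*(t + t²))
((J*s(3, 6))*(2 + 4))² = ((5*(6*3*(1 + 3)))*(2 + 4))² = ((5*(6*3*4))*6)² = ((5*72)*6)² = (360*6)² = 2160² = 4665600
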